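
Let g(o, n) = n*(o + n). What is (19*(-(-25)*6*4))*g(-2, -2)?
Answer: 91200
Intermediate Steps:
g(o, n) = n*(n + o)
(19*(-(-25)*6*4))*g(-2, -2) = (19*(-(-25)*6*4))*(-2*(-2 - 2)) = (19*(-5*(-30)*4))*(-2*(-4)) = (19*(150*4))*8 = (19*600)*8 = 11400*8 = 91200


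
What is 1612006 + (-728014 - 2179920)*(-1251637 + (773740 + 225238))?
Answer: 734717308512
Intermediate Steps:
1612006 + (-728014 - 2179920)*(-1251637 + (773740 + 225238)) = 1612006 - 2907934*(-1251637 + 998978) = 1612006 - 2907934*(-252659) = 1612006 + 734715696506 = 734717308512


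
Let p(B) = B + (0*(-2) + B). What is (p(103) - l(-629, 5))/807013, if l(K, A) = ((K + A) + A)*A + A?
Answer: 3296/807013 ≈ 0.0040842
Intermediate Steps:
l(K, A) = A + A*(K + 2*A) (l(K, A) = ((A + K) + A)*A + A = (K + 2*A)*A + A = A*(K + 2*A) + A = A + A*(K + 2*A))
p(B) = 2*B (p(B) = B + (0 + B) = B + B = 2*B)
(p(103) - l(-629, 5))/807013 = (2*103 - 5*(1 - 629 + 2*5))/807013 = (206 - 5*(1 - 629 + 10))*(1/807013) = (206 - 5*(-618))*(1/807013) = (206 - 1*(-3090))*(1/807013) = (206 + 3090)*(1/807013) = 3296*(1/807013) = 3296/807013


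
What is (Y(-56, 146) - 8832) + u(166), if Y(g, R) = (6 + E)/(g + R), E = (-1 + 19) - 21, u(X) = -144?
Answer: -269279/30 ≈ -8976.0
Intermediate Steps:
E = -3 (E = 18 - 21 = -3)
Y(g, R) = 3/(R + g) (Y(g, R) = (6 - 3)/(g + R) = 3/(R + g))
(Y(-56, 146) - 8832) + u(166) = (3/(146 - 56) - 8832) - 144 = (3/90 - 8832) - 144 = (3*(1/90) - 8832) - 144 = (1/30 - 8832) - 144 = -264959/30 - 144 = -269279/30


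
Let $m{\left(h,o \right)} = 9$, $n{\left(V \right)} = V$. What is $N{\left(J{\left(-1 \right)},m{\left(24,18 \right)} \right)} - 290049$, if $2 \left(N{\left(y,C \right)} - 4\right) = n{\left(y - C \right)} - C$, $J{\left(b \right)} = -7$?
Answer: $- \frac{580115}{2} \approx -2.9006 \cdot 10^{5}$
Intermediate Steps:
$N{\left(y,C \right)} = 4 + \frac{y}{2} - C$ ($N{\left(y,C \right)} = 4 + \frac{\left(y - C\right) - C}{2} = 4 + \frac{y - 2 C}{2} = 4 - \left(C - \frac{y}{2}\right) = 4 + \frac{y}{2} - C$)
$N{\left(J{\left(-1 \right)},m{\left(24,18 \right)} \right)} - 290049 = \left(4 + \frac{1}{2} \left(-7\right) - 9\right) - 290049 = \left(4 - \frac{7}{2} - 9\right) - 290049 = - \frac{17}{2} - 290049 = - \frac{580115}{2}$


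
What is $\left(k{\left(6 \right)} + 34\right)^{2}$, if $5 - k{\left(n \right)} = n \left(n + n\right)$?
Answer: $1089$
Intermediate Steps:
$k{\left(n \right)} = 5 - 2 n^{2}$ ($k{\left(n \right)} = 5 - n \left(n + n\right) = 5 - n 2 n = 5 - 2 n^{2}$)
$\left(k{\left(6 \right)} + 34\right)^{2} = \left(\left(5 - 2 \cdot 6^{2}\right) + 34\right)^{2} = \left(\left(5 - 72\right) + 34\right)^{2} = \left(-67 + 34\right)^{2} = \left(-33\right)^{2} = 1089$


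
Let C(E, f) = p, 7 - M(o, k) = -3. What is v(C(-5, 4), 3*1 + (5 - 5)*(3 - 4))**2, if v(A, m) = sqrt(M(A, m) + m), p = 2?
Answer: 13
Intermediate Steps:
M(o, k) = 10 (M(o, k) = 7 - 1*(-3) = 7 + 3 = 10)
C(E, f) = 2
v(A, m) = sqrt(10 + m)
v(C(-5, 4), 3*1 + (5 - 5)*(3 - 4))**2 = (sqrt(10 + (3*1 + (5 - 5)*(3 - 4))))**2 = (sqrt(10 + (3 + 0*(-1))))**2 = (sqrt(10 + (3 + 0)))**2 = (sqrt(10 + 3))**2 = (sqrt(13))**2 = 13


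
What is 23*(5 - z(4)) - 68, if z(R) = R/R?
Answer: 24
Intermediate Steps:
z(R) = 1
23*(5 - z(4)) - 68 = 23*(5 - 1*1) - 68 = 23*(5 - 1) - 68 = 23*4 - 68 = 92 - 68 = 24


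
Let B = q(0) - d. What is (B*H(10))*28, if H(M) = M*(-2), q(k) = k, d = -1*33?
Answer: -18480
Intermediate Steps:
d = -33
B = 33 (B = 0 - 1*(-33) = 0 + 33 = 33)
H(M) = -2*M
(B*H(10))*28 = (33*(-2*10))*28 = (33*(-20))*28 = -660*28 = -18480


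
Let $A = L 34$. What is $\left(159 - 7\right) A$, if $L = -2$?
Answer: $-10336$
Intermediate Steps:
$A = -68$ ($A = \left(-2\right) 34 = -68$)
$\left(159 - 7\right) A = \left(159 - 7\right) \left(-68\right) = 152 \left(-68\right) = -10336$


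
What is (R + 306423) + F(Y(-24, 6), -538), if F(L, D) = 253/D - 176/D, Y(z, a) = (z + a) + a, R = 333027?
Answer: 344024023/538 ≈ 6.3945e+5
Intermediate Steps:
Y(z, a) = z + 2*a (Y(z, a) = (a + z) + a = z + 2*a)
F(L, D) = 77/D
(R + 306423) + F(Y(-24, 6), -538) = (333027 + 306423) + 77/(-538) = 639450 + 77*(-1/538) = 639450 - 77/538 = 344024023/538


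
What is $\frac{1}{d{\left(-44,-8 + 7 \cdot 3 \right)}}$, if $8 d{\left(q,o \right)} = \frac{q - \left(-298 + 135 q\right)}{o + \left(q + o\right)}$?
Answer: $- \frac{72}{3097} \approx -0.023248$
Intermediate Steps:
$d{\left(q,o \right)} = \frac{298 - 134 q}{8 \left(q + 2 o\right)}$ ($d{\left(q,o \right)} = \frac{\left(q - \left(-298 + 135 q\right)\right) \frac{1}{o + \left(q + o\right)}}{8} = \frac{\left(q - \left(-298 + 135 q\right)\right) \frac{1}{o + \left(o + q\right)}}{8} = \frac{\left(298 - 134 q\right) \frac{1}{q + 2 o}}{8} = \frac{\frac{1}{q + 2 o} \left(298 - 134 q\right)}{8} = \frac{298 - 134 q}{8 \left(q + 2 o\right)}$)
$\frac{1}{d{\left(-44,-8 + 7 \cdot 3 \right)}} = \frac{1}{\frac{1}{4} \frac{1}{-44 + 2 \left(-8 + 7 \cdot 3\right)} \left(149 - -2948\right)} = \frac{1}{\frac{1}{4} \frac{1}{-44 + 2 \left(-8 + 21\right)} \left(149 + 2948\right)} = \frac{1}{\frac{1}{4} \frac{1}{-44 + 2 \cdot 13} \cdot 3097} = \frac{1}{\frac{1}{4} \frac{1}{-44 + 26} \cdot 3097} = \frac{1}{\frac{1}{4} \frac{1}{-18} \cdot 3097} = \frac{1}{\frac{1}{4} \left(- \frac{1}{18}\right) 3097} = \frac{1}{- \frac{3097}{72}} = - \frac{72}{3097}$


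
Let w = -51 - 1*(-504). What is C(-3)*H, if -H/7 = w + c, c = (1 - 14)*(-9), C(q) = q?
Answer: 11970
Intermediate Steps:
c = 117 (c = -13*(-9) = 117)
w = 453 (w = -51 + 504 = 453)
H = -3990 (H = -7*(453 + 117) = -7*570 = -3990)
C(-3)*H = -3*(-3990) = 11970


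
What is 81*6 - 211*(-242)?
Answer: 51548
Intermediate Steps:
81*6 - 211*(-242) = 486 + 51062 = 51548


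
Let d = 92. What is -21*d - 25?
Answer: -1957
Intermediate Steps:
-21*d - 25 = -21*92 - 25 = -1932 - 25 = -1957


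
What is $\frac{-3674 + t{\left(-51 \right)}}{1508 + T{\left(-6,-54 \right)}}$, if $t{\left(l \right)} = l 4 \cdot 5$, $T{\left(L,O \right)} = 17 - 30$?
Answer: $- \frac{4694}{1495} \approx -3.1398$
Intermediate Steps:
$T{\left(L,O \right)} = -13$ ($T{\left(L,O \right)} = 17 - 30 = -13$)
$t{\left(l \right)} = 20 l$ ($t{\left(l \right)} = 4 l 5 = 20 l$)
$\frac{-3674 + t{\left(-51 \right)}}{1508 + T{\left(-6,-54 \right)}} = \frac{-3674 + 20 \left(-51\right)}{1508 - 13} = \frac{-3674 - 1020}{1495} = \left(-4694\right) \frac{1}{1495} = - \frac{4694}{1495}$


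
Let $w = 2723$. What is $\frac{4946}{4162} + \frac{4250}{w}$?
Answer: $\frac{15578229}{5666563} \approx 2.7491$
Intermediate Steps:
$\frac{4946}{4162} + \frac{4250}{w} = \frac{4946}{4162} + \frac{4250}{2723} = 4946 \cdot \frac{1}{4162} + 4250 \cdot \frac{1}{2723} = \frac{2473}{2081} + \frac{4250}{2723} = \frac{15578229}{5666563}$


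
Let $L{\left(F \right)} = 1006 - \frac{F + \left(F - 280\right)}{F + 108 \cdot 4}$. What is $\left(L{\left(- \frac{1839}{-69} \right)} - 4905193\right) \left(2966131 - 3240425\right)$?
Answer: $\frac{1290036187134546}{959} \approx 1.3452 \cdot 10^{12}$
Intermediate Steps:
$L{\left(F \right)} = 1006 - \frac{-280 + 2 F}{432 + F}$ ($L{\left(F \right)} = 1006 - \frac{F + \left(-280 + F\right)}{F + 432} = 1006 - \frac{-280 + 2 F}{432 + F}$)
$\left(L{\left(- \frac{1839}{-69} \right)} - 4905193\right) \left(2966131 - 3240425\right) = \left(\frac{4 \left(108718 + 251 \left(- \frac{1839}{-69}\right)\right)}{432 - \frac{1839}{-69}} - 4905193\right) \left(2966131 - 3240425\right) = \left(\frac{4 \left(108718 + 251 \left(\left(-1839\right) \left(- \frac{1}{69}\right)\right)\right)}{432 - - \frac{613}{23}} - 4905193\right) \left(-274294\right) = \left(\frac{4 \left(108718 + 251 \cdot \frac{613}{23}\right)}{432 + \frac{613}{23}} - 4905193\right) \left(-274294\right) = \left(\frac{4 \left(108718 + \frac{153863}{23}\right)}{\frac{10549}{23}} - 4905193\right) \left(-274294\right) = \left(4 \cdot \frac{23}{10549} \cdot \frac{2654377}{23} - 4905193\right) \left(-274294\right) = \left(\frac{965228}{959} - 4905193\right) \left(-274294\right) = \left(- \frac{4703114859}{959}\right) \left(-274294\right) = \frac{1290036187134546}{959}$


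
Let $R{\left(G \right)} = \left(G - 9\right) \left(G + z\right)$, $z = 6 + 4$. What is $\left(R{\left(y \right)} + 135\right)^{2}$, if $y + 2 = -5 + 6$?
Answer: $2025$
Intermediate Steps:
$z = 10$
$y = -1$ ($y = -2 + \left(-5 + 6\right) = -2 + 1 = -1$)
$R{\left(G \right)} = \left(-9 + G\right) \left(10 + G\right)$ ($R{\left(G \right)} = \left(G - 9\right) \left(G + 10\right) = \left(-9 + G\right) \left(10 + G\right)$)
$\left(R{\left(y \right)} + 135\right)^{2} = \left(\left(-90 - 1 + \left(-1\right)^{2}\right) + 135\right)^{2} = \left(\left(-90 - 1 + 1\right) + 135\right)^{2} = \left(-90 + 135\right)^{2} = 45^{2} = 2025$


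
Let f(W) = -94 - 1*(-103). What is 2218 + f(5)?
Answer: 2227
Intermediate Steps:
f(W) = 9 (f(W) = -94 + 103 = 9)
2218 + f(5) = 2218 + 9 = 2227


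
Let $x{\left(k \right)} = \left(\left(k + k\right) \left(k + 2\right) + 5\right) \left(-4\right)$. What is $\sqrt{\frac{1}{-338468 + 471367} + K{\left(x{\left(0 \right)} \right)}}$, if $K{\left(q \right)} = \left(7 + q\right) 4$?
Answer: $\frac{i \sqrt{918431365553}}{132899} \approx 7.2111 i$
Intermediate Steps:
$x{\left(k \right)} = -20 - 8 k \left(2 + k\right)$ ($x{\left(k \right)} = \left(2 k \left(2 + k\right) + 5\right) \left(-4\right) = \left(5 + 2 k \left(2 + k\right)\right) \left(-4\right) = -20 - 8 k \left(2 + k\right)$)
$K{\left(q \right)} = 28 + 4 q$
$\sqrt{\frac{1}{-338468 + 471367} + K{\left(x{\left(0 \right)} \right)}} = \sqrt{\frac{1}{-338468 + 471367} + \left(28 + 4 \left(-20 - 0 - 8 \cdot 0^{2}\right)\right)} = \sqrt{\frac{1}{132899} + \left(28 + 4 \left(-20 + 0 - 0\right)\right)} = \sqrt{\frac{1}{132899} + \left(28 + 4 \left(-20 + 0 + 0\right)\right)} = \sqrt{\frac{1}{132899} + \left(28 + 4 \left(-20\right)\right)} = \sqrt{\frac{1}{132899} + \left(28 - 80\right)} = \sqrt{\frac{1}{132899} - 52} = \sqrt{- \frac{6910747}{132899}} = \frac{i \sqrt{918431365553}}{132899}$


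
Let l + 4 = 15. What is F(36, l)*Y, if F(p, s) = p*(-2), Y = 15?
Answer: -1080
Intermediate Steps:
l = 11 (l = -4 + 15 = 11)
F(p, s) = -2*p
F(36, l)*Y = -2*36*15 = -72*15 = -1080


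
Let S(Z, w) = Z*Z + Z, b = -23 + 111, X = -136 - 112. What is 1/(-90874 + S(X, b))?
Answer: -1/29618 ≈ -3.3763e-5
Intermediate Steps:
X = -248
b = 88
S(Z, w) = Z + Z² (S(Z, w) = Z² + Z = Z + Z²)
1/(-90874 + S(X, b)) = 1/(-90874 - 248*(1 - 248)) = 1/(-90874 - 248*(-247)) = 1/(-90874 + 61256) = 1/(-29618) = -1/29618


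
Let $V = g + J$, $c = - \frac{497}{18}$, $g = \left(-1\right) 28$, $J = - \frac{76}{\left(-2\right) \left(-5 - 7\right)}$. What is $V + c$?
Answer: $- \frac{529}{9} \approx -58.778$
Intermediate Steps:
$J = - \frac{19}{6}$ ($J = - \frac{76}{\left(-2\right) \left(-12\right)} = - \frac{76}{24} = \left(-76\right) \frac{1}{24} = - \frac{19}{6} \approx -3.1667$)
$g = -28$
$c = - \frac{497}{18}$ ($c = \left(-497\right) \frac{1}{18} = - \frac{497}{18} \approx -27.611$)
$V = - \frac{187}{6}$ ($V = -28 - \frac{19}{6} = - \frac{187}{6} \approx -31.167$)
$V + c = - \frac{187}{6} - \frac{497}{18} = - \frac{529}{9}$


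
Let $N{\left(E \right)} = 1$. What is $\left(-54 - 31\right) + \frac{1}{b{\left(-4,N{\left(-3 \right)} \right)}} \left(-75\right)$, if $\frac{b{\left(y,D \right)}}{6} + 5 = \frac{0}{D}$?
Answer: $- \frac{165}{2} \approx -82.5$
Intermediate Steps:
$b{\left(y,D \right)} = -30$ ($b{\left(y,D \right)} = -30 + 6 \frac{0}{D} = -30 + 6 \cdot 0 = -30 + 0 = -30$)
$\left(-54 - 31\right) + \frac{1}{b{\left(-4,N{\left(-3 \right)} \right)}} \left(-75\right) = \left(-54 - 31\right) + \frac{1}{-30} \left(-75\right) = -85 - - \frac{5}{2} = -85 + \frac{5}{2} = - \frac{165}{2}$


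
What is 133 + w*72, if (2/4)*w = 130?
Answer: 18853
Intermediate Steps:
w = 260 (w = 2*130 = 260)
133 + w*72 = 133 + 260*72 = 133 + 18720 = 18853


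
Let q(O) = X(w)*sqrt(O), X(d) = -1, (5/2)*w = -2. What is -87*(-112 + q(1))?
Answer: 9831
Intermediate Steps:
w = -4/5 (w = (2/5)*(-2) = -4/5 ≈ -0.80000)
q(O) = -sqrt(O)
-87*(-112 + q(1)) = -87*(-112 - sqrt(1)) = -87*(-112 - 1*1) = -87*(-112 - 1) = -87*(-113) = 9831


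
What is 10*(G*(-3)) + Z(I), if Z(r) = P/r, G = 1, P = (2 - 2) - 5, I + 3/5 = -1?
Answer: -215/8 ≈ -26.875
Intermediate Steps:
I = -8/5 (I = -3/5 - 1 = -8/5 ≈ -1.6000)
P = -5 (P = 0 - 5 = -5)
Z(r) = -5/r
10*(G*(-3)) + Z(I) = 10*(1*(-3)) - 5/(-8/5) = 10*(-3) - 5*(-5/8) = -30 + 25/8 = -215/8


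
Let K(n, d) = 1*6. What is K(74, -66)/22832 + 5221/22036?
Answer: 14917261/62890744 ≈ 0.23719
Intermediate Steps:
K(n, d) = 6
K(74, -66)/22832 + 5221/22036 = 6/22832 + 5221/22036 = 6*(1/22832) + 5221*(1/22036) = 3/11416 + 5221/22036 = 14917261/62890744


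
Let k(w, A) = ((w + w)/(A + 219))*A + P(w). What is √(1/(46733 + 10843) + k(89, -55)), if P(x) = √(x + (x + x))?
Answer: √(-83162860461726 + 1393126974864*√267)/1180308 ≈ 6.5844*I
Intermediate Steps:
P(x) = √3*√x (P(x) = √(x + 2*x) = √(3*x) = √3*√x)
k(w, A) = √3*√w + 2*A*w/(219 + A) (k(w, A) = ((w + w)/(A + 219))*A + √3*√w = ((2*w)/(219 + A))*A + √3*√w = (2*w/(219 + A))*A + √3*√w = 2*A*w/(219 + A) + √3*√w = √3*√w + 2*A*w/(219 + A))
√(1/(46733 + 10843) + k(89, -55)) = √(1/(46733 + 10843) + (2*(-55)*89 + 219*√3*√89 - 55*√3*√89)/(219 - 55)) = √(1/57576 + (-9790 + 219*√267 - 55*√267)/164) = √(1/57576 + (-9790 + 164*√267)/164) = √(1/57576 + (-4895/82 + √267)) = √(-140917219/2360616 + √267)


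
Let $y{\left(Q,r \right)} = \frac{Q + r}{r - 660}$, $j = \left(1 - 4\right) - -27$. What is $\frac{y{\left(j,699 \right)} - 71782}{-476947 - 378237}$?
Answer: $\frac{932925}{11117392} \approx 0.083916$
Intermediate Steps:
$j = 24$ ($j = \left(1 - 4\right) + 27 = -3 + 27 = 24$)
$y{\left(Q,r \right)} = \frac{Q + r}{-660 + r}$
$\frac{y{\left(j,699 \right)} - 71782}{-476947 - 378237} = \frac{\frac{24 + 699}{-660 + 699} - 71782}{-476947 - 378237} = \frac{\frac{1}{39} \cdot 723 - 71782}{-855184} = \left(\frac{1}{39} \cdot 723 - 71782\right) \left(- \frac{1}{855184}\right) = \left(\frac{241}{13} - 71782\right) \left(- \frac{1}{855184}\right) = \left(- \frac{932925}{13}\right) \left(- \frac{1}{855184}\right) = \frac{932925}{11117392}$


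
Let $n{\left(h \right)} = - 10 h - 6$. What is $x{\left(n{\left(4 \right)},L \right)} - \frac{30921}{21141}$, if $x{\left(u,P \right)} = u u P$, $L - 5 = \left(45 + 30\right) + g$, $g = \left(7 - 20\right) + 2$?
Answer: $\frac{1028879881}{7047} \approx 1.46 \cdot 10^{5}$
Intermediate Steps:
$g = -11$ ($g = -13 + 2 = -11$)
$n{\left(h \right)} = -6 - 10 h$
$L = 69$ ($L = 5 + \left(\left(45 + 30\right) - 11\right) = 5 + \left(75 - 11\right) = 5 + 64 = 69$)
$x{\left(u,P \right)} = P u^{2}$ ($x{\left(u,P \right)} = u^{2} P = P u^{2}$)
$x{\left(n{\left(4 \right)},L \right)} - \frac{30921}{21141} = 69 \left(-6 - 40\right)^{2} - \frac{30921}{21141} = 69 \left(-6 - 40\right)^{2} - 30921 \cdot \frac{1}{21141} = 69 \left(-46\right)^{2} - \frac{10307}{7047} = 69 \cdot 2116 - \frac{10307}{7047} = 146004 - \frac{10307}{7047} = \frac{1028879881}{7047}$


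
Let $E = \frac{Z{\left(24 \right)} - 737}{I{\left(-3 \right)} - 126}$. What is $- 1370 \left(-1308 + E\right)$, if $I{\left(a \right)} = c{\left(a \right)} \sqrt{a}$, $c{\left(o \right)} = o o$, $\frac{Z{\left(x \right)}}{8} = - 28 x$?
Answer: $\frac{3092153020}{1791} - \frac{8374810 i \sqrt{3}}{1791} \approx 1.7265 \cdot 10^{6} - 8099.2 i$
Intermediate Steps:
$Z{\left(x \right)} = - 224 x$ ($Z{\left(x \right)} = 8 \left(- 28 x\right) = - 224 x$)
$c{\left(o \right)} = o^{2}$
$I{\left(a \right)} = a^{\frac{5}{2}}$ ($I{\left(a \right)} = a^{2} \sqrt{a} = a^{\frac{5}{2}}$)
$E = - \frac{6113}{-126 + 9 i \sqrt{3}}$ ($E = \frac{\left(-224\right) 24 - 737}{\left(-3\right)^{\frac{5}{2}} - 126} = \frac{-5376 - 737}{9 i \sqrt{3} - 126} = - \frac{6113}{-126 + 9 i \sqrt{3}} \approx 47.784 + 5.9118 i$)
$- 1370 \left(-1308 + E\right) = - 1370 \left(-1308 + \left(\frac{85582}{1791} + \frac{6113 i \sqrt{3}}{1791}\right)\right) = - 1370 \left(- \frac{2257046}{1791} + \frac{6113 i \sqrt{3}}{1791}\right) = \frac{3092153020}{1791} - \frac{8374810 i \sqrt{3}}{1791}$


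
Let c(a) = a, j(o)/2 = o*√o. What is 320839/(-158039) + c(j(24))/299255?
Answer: -320839/158039 + 96*√6/299255 ≈ -2.0293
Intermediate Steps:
j(o) = 2*o^(3/2) (j(o) = 2*(o*√o) = 2*o^(3/2))
320839/(-158039) + c(j(24))/299255 = 320839/(-158039) + (2*24^(3/2))/299255 = 320839*(-1/158039) + (2*(48*√6))*(1/299255) = -320839/158039 + (96*√6)*(1/299255) = -320839/158039 + 96*√6/299255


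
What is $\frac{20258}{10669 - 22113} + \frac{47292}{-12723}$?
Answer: $- \frac{133158697}{24267002} \approx -5.4872$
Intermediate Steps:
$\frac{20258}{10669 - 22113} + \frac{47292}{-12723} = \frac{20258}{10669 - 22113} + 47292 \left(- \frac{1}{12723}\right) = \frac{20258}{-11444} - \frac{15764}{4241} = 20258 \left(- \frac{1}{11444}\right) - \frac{15764}{4241} = - \frac{10129}{5722} - \frac{15764}{4241} = - \frac{133158697}{24267002}$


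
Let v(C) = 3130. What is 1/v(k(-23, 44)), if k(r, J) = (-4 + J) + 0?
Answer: 1/3130 ≈ 0.00031949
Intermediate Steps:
k(r, J) = -4 + J
1/v(k(-23, 44)) = 1/3130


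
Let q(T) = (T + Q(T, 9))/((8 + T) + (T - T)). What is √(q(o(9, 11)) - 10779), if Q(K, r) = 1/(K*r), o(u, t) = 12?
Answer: I*√349220145/180 ≈ 103.82*I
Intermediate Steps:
Q(K, r) = 1/(K*r)
q(T) = (T + 1/(9*T))/(8 + T) (q(T) = (T + 1/(T*9))/((8 + T) + (T - T)) = (T + (⅑)/T)/((8 + T) + 0) = (T + 1/(9*T))/(8 + T))
√(q(o(9, 11)) - 10779) = √((⅑ + 12²)/(12*(8 + 12)) - 10779) = √((1/12)*(⅑ + 144)/20 - 10779) = √((1/12)*(1/20)*(1297/9) - 10779) = √(1297/2160 - 10779) = √(-23281343/2160) = I*√349220145/180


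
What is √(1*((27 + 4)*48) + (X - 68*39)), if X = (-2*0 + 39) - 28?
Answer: I*√1153 ≈ 33.956*I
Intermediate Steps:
X = 11 (X = (0 + 39) - 28 = 39 - 28 = 11)
√(1*((27 + 4)*48) + (X - 68*39)) = √(1*((27 + 4)*48) + (11 - 68*39)) = √(1*(31*48) + (11 - 2652)) = √(1*1488 - 2641) = √(1488 - 2641) = √(-1153) = I*√1153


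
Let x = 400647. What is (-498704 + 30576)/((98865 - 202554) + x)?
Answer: -234064/148479 ≈ -1.5764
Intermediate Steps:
(-498704 + 30576)/((98865 - 202554) + x) = (-498704 + 30576)/((98865 - 202554) + 400647) = -468128/(-103689 + 400647) = -468128/296958 = -468128*1/296958 = -234064/148479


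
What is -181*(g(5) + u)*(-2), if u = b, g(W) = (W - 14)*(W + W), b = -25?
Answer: -41630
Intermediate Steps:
g(W) = 2*W*(-14 + W) (g(W) = (-14 + W)*(2*W) = 2*W*(-14 + W))
u = -25
-181*(g(5) + u)*(-2) = -181*(2*5*(-14 + 5) - 25)*(-2) = -181*(2*5*(-9) - 25)*(-2) = -181*(-90 - 25)*(-2) = -181*(-115)*(-2) = 20815*(-2) = -41630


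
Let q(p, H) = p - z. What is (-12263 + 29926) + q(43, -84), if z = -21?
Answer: 17727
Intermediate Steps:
q(p, H) = 21 + p (q(p, H) = p - 1*(-21) = p + 21 = 21 + p)
(-12263 + 29926) + q(43, -84) = (-12263 + 29926) + (21 + 43) = 17663 + 64 = 17727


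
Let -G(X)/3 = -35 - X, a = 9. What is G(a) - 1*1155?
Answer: -1023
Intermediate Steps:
G(X) = 105 + 3*X (G(X) = -3*(-35 - X) = 105 + 3*X)
G(a) - 1*1155 = (105 + 3*9) - 1*1155 = (105 + 27) - 1155 = 132 - 1155 = -1023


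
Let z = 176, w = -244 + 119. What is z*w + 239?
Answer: -21761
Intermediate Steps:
w = -125
z*w + 239 = 176*(-125) + 239 = -22000 + 239 = -21761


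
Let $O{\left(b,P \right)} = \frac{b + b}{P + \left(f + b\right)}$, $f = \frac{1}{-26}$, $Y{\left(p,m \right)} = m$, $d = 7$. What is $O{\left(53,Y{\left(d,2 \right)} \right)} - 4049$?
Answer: $- \frac{5783265}{1429} \approx -4047.1$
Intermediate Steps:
$f = - \frac{1}{26} \approx -0.038462$
$O{\left(b,P \right)} = \frac{2 b}{- \frac{1}{26} + P + b}$ ($O{\left(b,P \right)} = \frac{b + b}{P + \left(- \frac{1}{26} + b\right)} = \frac{2 b}{- \frac{1}{26} + P + b}$)
$O{\left(53,Y{\left(d,2 \right)} \right)} - 4049 = 52 \cdot 53 \frac{1}{-1 + 26 \cdot 2 + 26 \cdot 53} - 4049 = 52 \cdot 53 \frac{1}{-1 + 52 + 1378} - 4049 = 52 \cdot 53 \cdot \frac{1}{1429} - 4049 = \frac{2756}{1429} - 4049 = - \frac{5783265}{1429}$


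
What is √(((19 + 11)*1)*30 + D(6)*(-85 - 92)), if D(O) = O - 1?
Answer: √15 ≈ 3.8730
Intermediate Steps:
D(O) = -1 + O
√(((19 + 11)*1)*30 + D(6)*(-85 - 92)) = √(((19 + 11)*1)*30 + (-1 + 6)*(-85 - 92)) = √((30*1)*30 + 5*(-177)) = √(30*30 - 885) = √(900 - 885) = √15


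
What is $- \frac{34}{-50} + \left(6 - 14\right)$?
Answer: $- \frac{183}{25} \approx -7.32$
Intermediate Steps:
$- \frac{34}{-50} + \left(6 - 14\right) = \left(-34\right) \left(- \frac{1}{50}\right) + \left(6 - 14\right) = \frac{17}{25} - 8 = - \frac{183}{25}$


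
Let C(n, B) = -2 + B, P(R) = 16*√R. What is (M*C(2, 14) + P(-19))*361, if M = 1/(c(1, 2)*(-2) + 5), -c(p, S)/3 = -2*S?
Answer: -228 + 5776*I*√19 ≈ -228.0 + 25177.0*I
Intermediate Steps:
c(p, S) = 6*S (c(p, S) = -(-6)*S = 6*S)
M = -1/19 (M = 1/((6*2)*(-2) + 5) = 1/(12*(-2) + 5) = 1/(-24 + 5) = 1/(-19) = 1*(-1/19) = -1/19 ≈ -0.052632)
(M*C(2, 14) + P(-19))*361 = (-(-2 + 14)/19 + 16*√(-19))*361 = (-1/19*12 + 16*(I*√19))*361 = (-12/19 + 16*I*√19)*361 = -228 + 5776*I*√19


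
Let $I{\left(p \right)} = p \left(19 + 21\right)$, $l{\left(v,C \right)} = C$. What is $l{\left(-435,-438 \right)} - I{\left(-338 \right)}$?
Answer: $13082$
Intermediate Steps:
$I{\left(p \right)} = 40 p$ ($I{\left(p \right)} = p 40 = 40 p$)
$l{\left(-435,-438 \right)} - I{\left(-338 \right)} = -438 - 40 \left(-338\right) = -438 - -13520 = -438 + 13520 = 13082$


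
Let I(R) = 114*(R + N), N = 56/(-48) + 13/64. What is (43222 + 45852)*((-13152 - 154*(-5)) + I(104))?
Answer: -906194339/16 ≈ -5.6637e+7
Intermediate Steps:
N = -185/192 (N = 56*(-1/48) + 13*(1/64) = -7/6 + 13/64 = -185/192 ≈ -0.96354)
I(R) = -3515/32 + 114*R (I(R) = 114*(R - 185/192) = 114*(-185/192 + R) = -3515/32 + 114*R)
(43222 + 45852)*((-13152 - 154*(-5)) + I(104)) = (43222 + 45852)*((-13152 - 154*(-5)) + (-3515/32 + 114*104)) = 89074*((-13152 - 1*(-770)) + (-3515/32 + 11856)) = 89074*((-13152 + 770) + 375877/32) = 89074*(-12382 + 375877/32) = 89074*(-20347/32) = -906194339/16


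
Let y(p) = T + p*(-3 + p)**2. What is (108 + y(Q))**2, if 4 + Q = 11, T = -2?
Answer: 47524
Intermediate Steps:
Q = 7 (Q = -4 + 11 = 7)
y(p) = -2 + p*(-3 + p)**2
(108 + y(Q))**2 = (108 + (-2 + 7*(-3 + 7)**2))**2 = (108 + (-2 + 7*4**2))**2 = (108 + (-2 + 7*16))**2 = (108 + (-2 + 112))**2 = (108 + 110)**2 = 218**2 = 47524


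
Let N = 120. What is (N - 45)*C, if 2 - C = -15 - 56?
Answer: 5475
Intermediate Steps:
C = 73 (C = 2 - (-15 - 56) = 2 - 1*(-71) = 2 + 71 = 73)
(N - 45)*C = (120 - 45)*73 = 75*73 = 5475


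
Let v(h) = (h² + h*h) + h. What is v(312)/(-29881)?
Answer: -195000/29881 ≈ -6.5259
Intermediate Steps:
v(h) = h + 2*h² (v(h) = (h² + h²) + h = 2*h² + h = h + 2*h²)
v(312)/(-29881) = (312*(1 + 2*312))/(-29881) = (312*(1 + 624))*(-1/29881) = (312*625)*(-1/29881) = 195000*(-1/29881) = -195000/29881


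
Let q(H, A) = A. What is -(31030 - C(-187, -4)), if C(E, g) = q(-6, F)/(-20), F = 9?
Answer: -620609/20 ≈ -31030.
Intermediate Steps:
C(E, g) = -9/20 (C(E, g) = 9/(-20) = 9*(-1/20) = -9/20)
-(31030 - C(-187, -4)) = -(31030 - 1*(-9/20)) = -(31030 + 9/20) = -1*620609/20 = -620609/20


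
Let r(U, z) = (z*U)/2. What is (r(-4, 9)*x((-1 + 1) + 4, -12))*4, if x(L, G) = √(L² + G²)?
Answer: -288*√10 ≈ -910.74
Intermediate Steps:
r(U, z) = U*z/2 (r(U, z) = (U*z)*(½) = U*z/2)
x(L, G) = √(G² + L²)
(r(-4, 9)*x((-1 + 1) + 4, -12))*4 = (((½)*(-4)*9)*√((-12)² + ((-1 + 1) + 4)²))*4 = -18*√(144 + (0 + 4)²)*4 = -18*√(144 + 4²)*4 = -18*√(144 + 16)*4 = -72*√10*4 = -288*√10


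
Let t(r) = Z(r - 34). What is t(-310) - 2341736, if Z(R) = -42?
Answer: -2341778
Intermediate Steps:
t(r) = -42
t(-310) - 2341736 = -42 - 2341736 = -2341778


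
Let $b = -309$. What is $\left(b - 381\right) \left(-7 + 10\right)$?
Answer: $-2070$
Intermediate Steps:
$\left(b - 381\right) \left(-7 + 10\right) = \left(-309 - 381\right) \left(-7 + 10\right) = \left(-690\right) 3 = -2070$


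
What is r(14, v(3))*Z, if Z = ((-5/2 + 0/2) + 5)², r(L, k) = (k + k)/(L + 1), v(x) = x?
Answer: 5/2 ≈ 2.5000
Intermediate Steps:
r(L, k) = 2*k/(1 + L) (r(L, k) = (2*k)/(1 + L) = 2*k/(1 + L))
Z = 25/4 (Z = ((-5*½ + 0*(½)) + 5)² = ((-5/2 + 0) + 5)² = (-5/2 + 5)² = (5/2)² = 25/4 ≈ 6.2500)
r(14, v(3))*Z = (2*3/(1 + 14))*(25/4) = (2*3/15)*(25/4) = (2*3*(1/15))*(25/4) = (⅖)*(25/4) = 5/2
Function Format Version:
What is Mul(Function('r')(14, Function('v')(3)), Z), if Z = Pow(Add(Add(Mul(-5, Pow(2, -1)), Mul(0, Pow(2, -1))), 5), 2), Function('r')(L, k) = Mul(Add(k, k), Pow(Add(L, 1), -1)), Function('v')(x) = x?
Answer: Rational(5, 2) ≈ 2.5000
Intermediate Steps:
Function('r')(L, k) = Mul(2, k, Pow(Add(1, L), -1)) (Function('r')(L, k) = Mul(Mul(2, k), Pow(Add(1, L), -1)) = Mul(2, k, Pow(Add(1, L), -1)))
Z = Rational(25, 4) (Z = Pow(Add(Add(Mul(-5, Rational(1, 2)), Mul(0, Rational(1, 2))), 5), 2) = Pow(Add(Add(Rational(-5, 2), 0), 5), 2) = Pow(Add(Rational(-5, 2), 5), 2) = Pow(Rational(5, 2), 2) = Rational(25, 4) ≈ 6.2500)
Mul(Function('r')(14, Function('v')(3)), Z) = Mul(Mul(2, 3, Pow(Add(1, 14), -1)), Rational(25, 4)) = Mul(Mul(2, 3, Pow(15, -1)), Rational(25, 4)) = Mul(Mul(2, 3, Rational(1, 15)), Rational(25, 4)) = Mul(Rational(2, 5), Rational(25, 4)) = Rational(5, 2)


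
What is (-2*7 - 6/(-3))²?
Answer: 144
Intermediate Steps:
(-2*7 - 6/(-3))² = (-14 - 6*(-⅓))² = (-14 + 2)² = (-12)² = 144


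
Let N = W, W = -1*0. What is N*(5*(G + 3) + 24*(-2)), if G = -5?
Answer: 0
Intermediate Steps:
W = 0
N = 0
N*(5*(G + 3) + 24*(-2)) = 0*(5*(-5 + 3) + 24*(-2)) = 0*(5*(-2) - 48) = 0*(-10 - 48) = 0*(-58) = 0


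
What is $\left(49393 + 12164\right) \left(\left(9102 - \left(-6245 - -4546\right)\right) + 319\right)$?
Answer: $684513840$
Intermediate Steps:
$\left(49393 + 12164\right) \left(\left(9102 - \left(-6245 - -4546\right)\right) + 319\right) = 61557 \left(\left(9102 - \left(-6245 + 4546\right)\right) + 319\right) = 61557 \left(\left(9102 - -1699\right) + 319\right) = 61557 \left(\left(9102 + 1699\right) + 319\right) = 61557 \left(10801 + 319\right) = 61557 \cdot 11120 = 684513840$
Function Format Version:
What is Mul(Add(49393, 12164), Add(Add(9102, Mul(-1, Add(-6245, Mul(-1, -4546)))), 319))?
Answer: 684513840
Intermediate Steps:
Mul(Add(49393, 12164), Add(Add(9102, Mul(-1, Add(-6245, Mul(-1, -4546)))), 319)) = Mul(61557, Add(Add(9102, Mul(-1, Add(-6245, 4546))), 319)) = Mul(61557, Add(Add(9102, Mul(-1, -1699)), 319)) = Mul(61557, Add(Add(9102, 1699), 319)) = Mul(61557, Add(10801, 319)) = Mul(61557, 11120) = 684513840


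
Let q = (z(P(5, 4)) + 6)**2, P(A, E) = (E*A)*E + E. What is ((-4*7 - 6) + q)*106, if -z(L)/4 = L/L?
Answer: -3180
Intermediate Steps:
P(A, E) = E + A*E**2 (P(A, E) = (A*E)*E + E = A*E**2 + E = E + A*E**2)
z(L) = -4 (z(L) = -4*L/L = -4*1 = -4)
q = 4 (q = (-4 + 6)**2 = 2**2 = 4)
((-4*7 - 6) + q)*106 = ((-4*7 - 6) + 4)*106 = ((-28 - 6) + 4)*106 = (-34 + 4)*106 = -30*106 = -3180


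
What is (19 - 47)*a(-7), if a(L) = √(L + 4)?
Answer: -28*I*√3 ≈ -48.497*I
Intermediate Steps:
a(L) = √(4 + L)
(19 - 47)*a(-7) = (19 - 47)*√(4 - 7) = -28*I*√3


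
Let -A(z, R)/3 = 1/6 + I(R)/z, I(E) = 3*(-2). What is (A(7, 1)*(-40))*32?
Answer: -18560/7 ≈ -2651.4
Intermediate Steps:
I(E) = -6
A(z, R) = -1/2 + 18/z (A(z, R) = -3*(1/6 - 6/z) = -1/2 + 18/z)
(A(7, 1)*(-40))*32 = (((1/2)*(36 - 1*7)/7)*(-40))*32 = (((1/2)*(1/7)*(36 - 7))*(-40))*32 = (((1/2)*(1/7)*29)*(-40))*32 = ((29/14)*(-40))*32 = -580/7*32 = -18560/7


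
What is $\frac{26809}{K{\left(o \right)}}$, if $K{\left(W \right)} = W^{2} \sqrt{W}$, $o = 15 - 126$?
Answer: $- \frac{26809 i \sqrt{111}}{1367631} \approx - 0.20653 i$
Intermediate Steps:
$o = -111$ ($o = 15 - 126 = -111$)
$K{\left(W \right)} = W^{\frac{5}{2}}$
$\frac{26809}{K{\left(o \right)}} = \frac{26809}{\left(-111\right)^{\frac{5}{2}}} = \frac{26809}{12321 i \sqrt{111}} = 26809 \left(- \frac{i \sqrt{111}}{1367631}\right) = - \frac{26809 i \sqrt{111}}{1367631}$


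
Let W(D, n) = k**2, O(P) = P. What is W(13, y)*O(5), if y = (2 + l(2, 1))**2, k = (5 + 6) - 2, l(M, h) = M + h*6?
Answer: 405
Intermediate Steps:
l(M, h) = M + 6*h
k = 9 (k = 11 - 2 = 9)
y = 100 (y = (2 + (2 + 6*1))**2 = (2 + (2 + 6))**2 = (2 + 8)**2 = 10**2 = 100)
W(D, n) = 81 (W(D, n) = 9**2 = 81)
W(13, y)*O(5) = 81*5 = 405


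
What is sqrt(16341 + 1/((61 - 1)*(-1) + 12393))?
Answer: sqrt(2485513321482)/12333 ≈ 127.83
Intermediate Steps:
sqrt(16341 + 1/((61 - 1)*(-1) + 12393)) = sqrt(16341 + 1/(60*(-1) + 12393)) = sqrt(16341 + 1/(-60 + 12393)) = sqrt(16341 + 1/12333) = sqrt(201533554/12333) = sqrt(2485513321482)/12333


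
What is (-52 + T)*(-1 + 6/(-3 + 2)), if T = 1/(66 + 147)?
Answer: 77525/213 ≈ 363.97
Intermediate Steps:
T = 1/213 ≈ 0.0046948
(-52 + T)*(-1 + 6/(-3 + 2)) = (-52 + 1/213)*(-1 + 6/(-3 + 2)) = -11075*(-1 + 6/(-1))/213 = -11075*(-1 + 6*(-1))/213 = -11075*(-1 - 6)/213 = -11075/213*(-7) = 77525/213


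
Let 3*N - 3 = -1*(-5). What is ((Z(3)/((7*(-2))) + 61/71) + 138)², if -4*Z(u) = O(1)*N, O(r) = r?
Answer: 42894552100/2223081 ≈ 19295.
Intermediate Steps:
N = 8/3 (N = 1 + (-1*(-5))/3 = 1 + (⅓)*5 = 1 + 5/3 = 8/3 ≈ 2.6667)
Z(u) = -⅔ (Z(u) = -8/(4*3) = -¼*8/3 = -⅔)
((Z(3)/((7*(-2))) + 61/71) + 138)² = ((-2/(3*(7*(-2))) + 61/71) + 138)² = ((-⅔/(-14) + 61*(1/71)) + 138)² = ((-⅔*(-1/14) + 61/71) + 138)² = ((1/21 + 61/71) + 138)² = (1352/1491 + 138)² = (207110/1491)² = 42894552100/2223081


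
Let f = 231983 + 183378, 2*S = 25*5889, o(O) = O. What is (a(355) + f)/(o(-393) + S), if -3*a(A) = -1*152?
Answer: 2492470/439317 ≈ 5.6735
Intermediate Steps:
a(A) = 152/3 (a(A) = -(-1)*152/3 = -⅓*(-152) = 152/3)
S = 147225/2 (S = (25*5889)/2 = (½)*147225 = 147225/2 ≈ 73613.)
f = 415361
(a(355) + f)/(o(-393) + S) = (152/3 + 415361)/(-393 + 147225/2) = 1246235/(3*(146439/2)) = (1246235/3)*(2/146439) = 2492470/439317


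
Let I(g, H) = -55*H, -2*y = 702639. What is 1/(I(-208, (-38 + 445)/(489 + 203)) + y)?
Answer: -692/243135479 ≈ -2.8462e-6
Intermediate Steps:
y = -702639/2 (y = -½*702639 = -702639/2 ≈ -3.5132e+5)
1/(I(-208, (-38 + 445)/(489 + 203)) + y) = 1/(-55*(-38 + 445)/(489 + 203) - 702639/2) = 1/(-22385/692 - 702639/2) = 1/(-243135479/692) = -692/243135479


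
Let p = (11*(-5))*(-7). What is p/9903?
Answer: 385/9903 ≈ 0.038877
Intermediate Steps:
p = 385 (p = -55*(-7) = 385)
p/9903 = 385/9903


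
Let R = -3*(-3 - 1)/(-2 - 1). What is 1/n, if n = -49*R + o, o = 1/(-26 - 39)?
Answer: 65/12739 ≈ 0.0051024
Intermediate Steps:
R = -4 (R = -(-12)/(-3) = -(-12)*(-1)/3 = -3*4/3 = -4)
o = -1/65 (o = 1/(-65) = -1/65 ≈ -0.015385)
n = 12739/65 (n = -49*(-4) - 1/65 = 196 - 1/65 = 12739/65 ≈ 195.98)
1/n = 1/(12739/65) = 65/12739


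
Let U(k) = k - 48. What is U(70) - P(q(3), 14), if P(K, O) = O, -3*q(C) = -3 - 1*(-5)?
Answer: 8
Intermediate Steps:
q(C) = -⅔ (q(C) = -(-3 - 1*(-5))/3 = -(-3 + 5)/3 = -⅓*2 = -⅔)
U(k) = -48 + k
U(70) - P(q(3), 14) = (-48 + 70) - 1*14 = 22 - 14 = 8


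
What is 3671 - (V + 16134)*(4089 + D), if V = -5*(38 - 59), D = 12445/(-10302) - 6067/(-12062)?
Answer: -687443662894193/10355227 ≈ -6.6386e+7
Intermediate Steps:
D = -21902339/31065681 (D = 12445*(-1/10302) - 6067*(-1/12062) = -12445/10302 + 6067/12062 = -21902339/31065681 ≈ -0.70503)
V = 105 (V = -5*(-21) = 105)
3671 - (V + 16134)*(4089 + D) = 3671 - (105 + 16134)*(4089 - 21902339/31065681) = 3671 - 16239*127005667270/31065681 = 3671 - 1*687481676932510/10355227 = 3671 - 687481676932510/10355227 = -687443662894193/10355227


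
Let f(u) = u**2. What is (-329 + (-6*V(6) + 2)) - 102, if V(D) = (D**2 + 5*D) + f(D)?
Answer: -1041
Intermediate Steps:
V(D) = 2*D**2 + 5*D (V(D) = (D**2 + 5*D) + D**2 = 2*D**2 + 5*D)
(-329 + (-6*V(6) + 2)) - 102 = (-329 + (-36*(5 + 2*6) + 2)) - 102 = (-329 + (-36*(5 + 12) + 2)) - 102 = (-329 + (-36*17 + 2)) - 102 = (-329 + (-6*102 + 2)) - 102 = (-329 + (-612 + 2)) - 102 = (-329 - 610) - 102 = -939 - 102 = -1041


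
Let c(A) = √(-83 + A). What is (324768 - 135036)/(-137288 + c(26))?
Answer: -26047926816/18847995001 - 189732*I*√57/18847995001 ≈ -1.382 - 7.6e-5*I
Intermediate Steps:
(324768 - 135036)/(-137288 + c(26)) = (324768 - 135036)/(-137288 + √(-83 + 26)) = 189732/(-137288 + √(-57)) = 189732/(-137288 + I*√57)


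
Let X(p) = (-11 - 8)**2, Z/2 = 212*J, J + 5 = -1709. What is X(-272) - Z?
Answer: 727097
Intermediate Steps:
J = -1714 (J = -5 - 1709 = -1714)
Z = -726736 (Z = 2*(212*(-1714)) = 2*(-363368) = -726736)
X(p) = 361 (X(p) = (-19)**2 = 361)
X(-272) - Z = 361 - 1*(-726736) = 361 + 726736 = 727097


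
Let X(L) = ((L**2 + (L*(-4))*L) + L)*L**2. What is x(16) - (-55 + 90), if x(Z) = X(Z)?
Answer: -192547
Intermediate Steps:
X(L) = L**2*(L - 3*L**2) (X(L) = ((L**2 + (-4*L)*L) + L)*L**2 = ((L**2 - 4*L**2) + L)*L**2 = (-3*L**2 + L)*L**2 = (L - 3*L**2)*L**2 = L**2*(L - 3*L**2))
x(Z) = Z**3*(1 - 3*Z)
x(16) - (-55 + 90) = 16**3*(1 - 3*16) - (-55 + 90) = 4096*(1 - 48) - 1*35 = 4096*(-47) - 35 = -192512 - 35 = -192547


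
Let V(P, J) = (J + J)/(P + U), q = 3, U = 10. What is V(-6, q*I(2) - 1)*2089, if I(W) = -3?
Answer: -10445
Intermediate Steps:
V(P, J) = 2*J/(10 + P) (V(P, J) = (J + J)/(P + 10) = (2*J)/(10 + P) = 2*J/(10 + P))
V(-6, q*I(2) - 1)*2089 = (2*(3*(-3) - 1)/(10 - 6))*2089 = (2*(-9 - 1)/4)*2089 = (2*(-10)*(1/4))*2089 = -5*2089 = -10445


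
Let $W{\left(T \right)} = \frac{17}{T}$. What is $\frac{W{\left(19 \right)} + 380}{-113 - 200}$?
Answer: $- \frac{7237}{5947} \approx -1.2169$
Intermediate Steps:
$\frac{W{\left(19 \right)} + 380}{-113 - 200} = \frac{\frac{17}{19} + 380}{-113 - 200} = \frac{17 \cdot \frac{1}{19} + 380}{-313} = \left(\frac{17}{19} + 380\right) \left(- \frac{1}{313}\right) = \frac{7237}{19} \left(- \frac{1}{313}\right) = - \frac{7237}{5947}$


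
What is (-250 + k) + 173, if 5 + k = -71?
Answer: -153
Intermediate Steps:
k = -76 (k = -5 - 71 = -76)
(-250 + k) + 173 = (-250 - 76) + 173 = -326 + 173 = -153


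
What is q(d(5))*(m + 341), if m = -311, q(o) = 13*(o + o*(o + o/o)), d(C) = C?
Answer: 13650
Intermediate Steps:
q(o) = 13*o + 13*o*(1 + o) (q(o) = 13*(o + o*(o + 1)) = 13*(o + o*(1 + o)) = 13*o + 13*o*(1 + o))
q(d(5))*(m + 341) = (13*5*(2 + 5))*(-311 + 341) = (13*5*7)*30 = 455*30 = 13650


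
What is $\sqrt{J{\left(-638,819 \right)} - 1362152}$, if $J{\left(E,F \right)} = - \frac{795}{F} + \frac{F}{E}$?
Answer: $\frac{i \sqrt{41323104611058270}}{174174} \approx 1167.1 i$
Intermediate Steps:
$\sqrt{J{\left(-638,819 \right)} - 1362152} = \sqrt{\left(- \frac{795}{819} + \frac{819}{-638}\right) - 1362152} = \sqrt{\left(\left(-795\right) \frac{1}{819} + 819 \left(- \frac{1}{638}\right)\right) - 1362152} = \sqrt{\left(- \frac{265}{273} - \frac{819}{638}\right) - 1362152} = \sqrt{- \frac{392657}{174174} - 1362152} = \sqrt{- \frac{237251855105}{174174}} = \frac{i \sqrt{41323104611058270}}{174174}$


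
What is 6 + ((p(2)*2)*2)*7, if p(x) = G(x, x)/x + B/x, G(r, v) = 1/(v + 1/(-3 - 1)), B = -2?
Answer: -14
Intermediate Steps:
G(r, v) = 1/(-1/4 + v) (G(r, v) = 1/(v + 1/(-4)) = 1/(v - 1/4) = 1/(-1/4 + v))
p(x) = -2/x + 4/(x*(-1 + 4*x)) (p(x) = (4/(-1 + 4*x))/x - 2/x = 4/(x*(-1 + 4*x)) - 2/x = -2/x + 4/(x*(-1 + 4*x)))
6 + ((p(2)*2)*2)*7 = 6 + (((2*(3 - 4*2)/(2*(-1 + 4*2)))*2)*2)*7 = 6 + (((2*(1/2)*(3 - 8)/(-1 + 8))*2)*2)*7 = 6 + (((2*(1/2)*(-5)/7)*2)*2)*7 = 6 + (((2*(1/2)*(1/7)*(-5))*2)*2)*7 = 6 + (-5/7*2*2)*7 = 6 - 10/7*2*7 = 6 - 20/7*7 = 6 - 20 = -14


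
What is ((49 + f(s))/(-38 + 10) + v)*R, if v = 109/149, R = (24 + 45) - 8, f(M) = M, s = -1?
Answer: -62525/1043 ≈ -59.947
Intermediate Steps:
R = 61 (R = 69 - 8 = 61)
v = 109/149 (v = 109*(1/149) = 109/149 ≈ 0.73154)
((49 + f(s))/(-38 + 10) + v)*R = ((49 - 1)/(-38 + 10) + 109/149)*61 = (48/(-28) + 109/149)*61 = (48*(-1/28) + 109/149)*61 = (-12/7 + 109/149)*61 = -1025/1043*61 = -62525/1043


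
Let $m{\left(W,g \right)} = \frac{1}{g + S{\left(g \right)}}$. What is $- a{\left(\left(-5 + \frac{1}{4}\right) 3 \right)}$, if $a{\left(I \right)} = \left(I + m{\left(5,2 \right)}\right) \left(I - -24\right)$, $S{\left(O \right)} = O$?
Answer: $\frac{273}{2} \approx 136.5$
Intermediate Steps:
$m{\left(W,g \right)} = \frac{1}{2 g}$ ($m{\left(W,g \right)} = \frac{1}{g + g} = \frac{1}{2 g}$)
$a{\left(I \right)} = \left(24 + I\right) \left(\frac{1}{4} + I\right)$ ($a{\left(I \right)} = \left(I + \frac{1}{2 \cdot 2}\right) \left(I - -24\right) = \left(I + \frac{1}{2} \cdot \frac{1}{2}\right) \left(I + 24\right) = \left(I + \frac{1}{4}\right) \left(24 + I\right) = \left(\frac{1}{4} + I\right) \left(24 + I\right) = \left(24 + I\right) \left(\frac{1}{4} + I\right)$)
$- a{\left(\left(-5 + \frac{1}{4}\right) 3 \right)} = - (6 + \left(\left(-5 + \frac{1}{4}\right) 3\right)^{2} + \frac{97 \left(-5 + \frac{1}{4}\right) 3}{4}) = - (6 + \left(\left(- \frac{19}{4}\right) 3\right)^{2} + \frac{97 \left(\left(- \frac{19}{4}\right) 3\right)}{4}) = - (6 + \left(- \frac{57}{4}\right)^{2} + \frac{97}{4} \left(- \frac{57}{4}\right)) = - (6 + \frac{3249}{16} - \frac{5529}{16}) = \left(-1\right) \left(- \frac{273}{2}\right) = \frac{273}{2}$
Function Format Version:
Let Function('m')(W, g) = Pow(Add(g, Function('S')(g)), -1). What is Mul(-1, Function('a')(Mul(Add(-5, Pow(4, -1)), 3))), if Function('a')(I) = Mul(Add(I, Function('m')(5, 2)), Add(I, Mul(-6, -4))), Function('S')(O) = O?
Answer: Rational(273, 2) ≈ 136.50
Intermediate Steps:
Function('m')(W, g) = Mul(Rational(1, 2), Pow(g, -1)) (Function('m')(W, g) = Pow(Add(g, g), -1) = Pow(Mul(2, g), -1) = Mul(Rational(1, 2), Pow(g, -1)))
Function('a')(I) = Mul(Add(24, I), Add(Rational(1, 4), I)) (Function('a')(I) = Mul(Add(I, Mul(Rational(1, 2), Pow(2, -1))), Add(I, Mul(-6, -4))) = Mul(Add(I, Mul(Rational(1, 2), Rational(1, 2))), Add(I, 24)) = Mul(Add(I, Rational(1, 4)), Add(24, I)) = Mul(Add(Rational(1, 4), I), Add(24, I)) = Mul(Add(24, I), Add(Rational(1, 4), I)))
Mul(-1, Function('a')(Mul(Add(-5, Pow(4, -1)), 3))) = Mul(-1, Add(6, Pow(Mul(Add(-5, Pow(4, -1)), 3), 2), Mul(Rational(97, 4), Mul(Add(-5, Pow(4, -1)), 3)))) = Mul(-1, Add(6, Pow(Mul(Add(-5, Rational(1, 4)), 3), 2), Mul(Rational(97, 4), Mul(Add(-5, Rational(1, 4)), 3)))) = Mul(-1, Add(6, Pow(Mul(Rational(-19, 4), 3), 2), Mul(Rational(97, 4), Mul(Rational(-19, 4), 3)))) = Mul(-1, Add(6, Pow(Rational(-57, 4), 2), Mul(Rational(97, 4), Rational(-57, 4)))) = Mul(-1, Add(6, Rational(3249, 16), Rational(-5529, 16))) = Mul(-1, Rational(-273, 2)) = Rational(273, 2)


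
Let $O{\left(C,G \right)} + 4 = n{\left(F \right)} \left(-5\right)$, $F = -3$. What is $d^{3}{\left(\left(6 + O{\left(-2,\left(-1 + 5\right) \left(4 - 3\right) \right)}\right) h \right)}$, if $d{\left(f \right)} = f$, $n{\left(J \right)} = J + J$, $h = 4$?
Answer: $2097152$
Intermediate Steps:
$n{\left(J \right)} = 2 J$
$O{\left(C,G \right)} = 26$ ($O{\left(C,G \right)} = -4 + 2 \left(-3\right) \left(-5\right) = -4 - -30 = -4 + 30 = 26$)
$d^{3}{\left(\left(6 + O{\left(-2,\left(-1 + 5\right) \left(4 - 3\right) \right)}\right) h \right)} = \left(\left(6 + 26\right) 4\right)^{3} = \left(32 \cdot 4\right)^{3} = 128^{3} = 2097152$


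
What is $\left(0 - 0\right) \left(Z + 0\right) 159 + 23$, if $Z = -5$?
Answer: $23$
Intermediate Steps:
$\left(0 - 0\right) \left(Z + 0\right) 159 + 23 = \left(0 - 0\right) \left(-5 + 0\right) 159 + 23 = \left(0 + 0\right) \left(-5\right) 159 + 23 = 0 \left(-5\right) 159 + 23 = 0 \cdot 159 + 23 = 0 + 23 = 23$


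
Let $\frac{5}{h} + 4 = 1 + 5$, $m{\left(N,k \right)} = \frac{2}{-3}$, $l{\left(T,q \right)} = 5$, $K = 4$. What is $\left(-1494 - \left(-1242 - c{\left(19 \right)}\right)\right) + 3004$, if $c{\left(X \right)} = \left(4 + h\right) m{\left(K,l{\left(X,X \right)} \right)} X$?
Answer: $\frac{8009}{3} \approx 2669.7$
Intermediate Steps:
$m{\left(N,k \right)} = - \frac{2}{3}$ ($m{\left(N,k \right)} = 2 \left(- \frac{1}{3}\right) = - \frac{2}{3}$)
$h = \frac{5}{2}$ ($h = \frac{5}{-4 + \left(1 + 5\right)} = \frac{5}{-4 + 6} = \frac{5}{2} \approx 2.5$)
$c{\left(X \right)} = - \frac{13 X}{3}$ ($c{\left(X \right)} = \left(4 + \frac{5}{2}\right) \left(- \frac{2}{3}\right) X = \frac{13}{2} \left(- \frac{2}{3}\right) X = - \frac{13 X}{3}$)
$\left(-1494 - \left(-1242 - c{\left(19 \right)}\right)\right) + 3004 = \left(-1494 - \left(-1242 - \left(- \frac{13}{3}\right) 19\right)\right) + 3004 = \left(-1494 - \left(-1242 - - \frac{247}{3}\right)\right) + 3004 = \left(-1494 - \left(-1242 + \frac{247}{3}\right)\right) + 3004 = \left(-1494 - - \frac{3479}{3}\right) + 3004 = \left(-1494 + \frac{3479}{3}\right) + 3004 = - \frac{1003}{3} + 3004 = \frac{8009}{3}$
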